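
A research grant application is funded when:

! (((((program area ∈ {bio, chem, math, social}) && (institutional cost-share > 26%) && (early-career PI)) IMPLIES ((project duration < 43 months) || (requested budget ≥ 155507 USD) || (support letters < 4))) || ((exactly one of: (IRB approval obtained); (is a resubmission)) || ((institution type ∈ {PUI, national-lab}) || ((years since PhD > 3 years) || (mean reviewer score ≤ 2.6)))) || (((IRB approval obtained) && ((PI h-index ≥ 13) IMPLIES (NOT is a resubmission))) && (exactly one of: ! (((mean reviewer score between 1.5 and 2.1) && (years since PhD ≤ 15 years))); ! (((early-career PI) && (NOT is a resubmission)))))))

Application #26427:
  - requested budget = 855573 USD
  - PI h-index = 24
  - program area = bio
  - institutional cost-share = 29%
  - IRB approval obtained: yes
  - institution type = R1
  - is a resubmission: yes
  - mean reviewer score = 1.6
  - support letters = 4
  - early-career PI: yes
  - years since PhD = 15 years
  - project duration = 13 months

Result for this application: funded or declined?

Atomic conditions:
  program area ∈ {bio, chem, math, social}: bio is in the set → true
  institutional cost-share > 26%: 29 > 26 is true
  early-career PI: yes → true
  project duration < 43 months: 13 < 43 is true
  requested budget ≥ 155507 USD: 855573 ≥ 155507 is true
  support letters < 4: 4 < 4 is false
  IRB approval obtained: yes → true
  is a resubmission: yes → true
  institution type ∈ {PUI, national-lab}: R1 is not in the set → false
  years since PhD > 3 years: 15 > 3 is true
  mean reviewer score ≤ 2.6: 1.6 ≤ 2.6 is true
  PI h-index ≥ 13: 24 ≥ 13 is true
  NOT is a resubmission: yes → false
  mean reviewer score between 1.5 and 2.1: 1.6 in [1.5, 2.1] is true
  years since PhD ≤ 15 years: 15 ≤ 15 is true
Combine:
[1.1.1] true AND true AND true = true
[1.1.2] true OR true OR false = true
[1.1] true → true = true
[1.2.1] exactly-one(true, true) = false
[1.2.2.2] true OR true = true
[1.2.2] false OR true = true
[1.2] false OR true = true
[1.3.1.2] true → false = false
[1.3.1] true AND false = false
[1.3.2.1.1] true AND true = true
[1.3.2.1] NOT true = false
[1.3.2.2.1] true AND false = false
[1.3.2.2] NOT false = true
[1.3.2] exactly-one(false, true) = true
[1.3] false AND true = false
[1] true OR true OR false = true
[root] NOT true = false
Overall: false → declined

Declined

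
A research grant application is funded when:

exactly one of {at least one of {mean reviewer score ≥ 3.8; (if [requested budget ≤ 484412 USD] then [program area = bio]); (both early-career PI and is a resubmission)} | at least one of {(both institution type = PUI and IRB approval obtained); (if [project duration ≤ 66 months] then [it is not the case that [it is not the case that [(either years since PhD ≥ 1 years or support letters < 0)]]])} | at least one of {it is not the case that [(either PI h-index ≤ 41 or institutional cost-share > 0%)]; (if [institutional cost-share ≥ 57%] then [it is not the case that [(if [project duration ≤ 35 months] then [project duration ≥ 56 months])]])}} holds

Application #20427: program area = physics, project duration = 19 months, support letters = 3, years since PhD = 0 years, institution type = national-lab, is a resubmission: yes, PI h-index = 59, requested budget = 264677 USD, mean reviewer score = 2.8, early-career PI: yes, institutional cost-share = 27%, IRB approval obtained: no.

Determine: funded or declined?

Declined

Atomic conditions:
  mean reviewer score ≥ 3.8: 2.8 ≥ 3.8 is false
  requested budget ≤ 484412 USD: 264677 ≤ 484412 is true
  program area = bio: physics == bio is false
  early-career PI: yes → true
  is a resubmission: yes → true
  institution type = PUI: national-lab == PUI is false
  IRB approval obtained: no → false
  project duration ≤ 66 months: 19 ≤ 66 is true
  years since PhD ≥ 1 years: 0 ≥ 1 is false
  support letters < 0: 3 < 0 is false
  PI h-index ≤ 41: 59 ≤ 41 is false
  institutional cost-share > 0%: 27 > 0 is true
  institutional cost-share ≥ 57%: 27 ≥ 57 is false
  project duration ≤ 35 months: 19 ≤ 35 is true
  project duration ≥ 56 months: 19 ≥ 56 is false
Combine:
[1.2] true → false = false
[1.3] true AND true = true
[1] false OR false OR true = true
[2.1] false AND false = false
[2.2.2.1.1] false OR false = false
[2.2.2.1] NOT false = true
[2.2.2] NOT true = false
[2.2] true → false = false
[2] false OR false = false
[3.1.1] false OR true = true
[3.1] NOT true = false
[3.2.2.1] true → false = false
[3.2.2] NOT false = true
[3.2] false → true (antecedent false ⇒ implication holds) = true
[3] false OR true = true
[root] exactly-one(true, false, true) = false
Overall: false → declined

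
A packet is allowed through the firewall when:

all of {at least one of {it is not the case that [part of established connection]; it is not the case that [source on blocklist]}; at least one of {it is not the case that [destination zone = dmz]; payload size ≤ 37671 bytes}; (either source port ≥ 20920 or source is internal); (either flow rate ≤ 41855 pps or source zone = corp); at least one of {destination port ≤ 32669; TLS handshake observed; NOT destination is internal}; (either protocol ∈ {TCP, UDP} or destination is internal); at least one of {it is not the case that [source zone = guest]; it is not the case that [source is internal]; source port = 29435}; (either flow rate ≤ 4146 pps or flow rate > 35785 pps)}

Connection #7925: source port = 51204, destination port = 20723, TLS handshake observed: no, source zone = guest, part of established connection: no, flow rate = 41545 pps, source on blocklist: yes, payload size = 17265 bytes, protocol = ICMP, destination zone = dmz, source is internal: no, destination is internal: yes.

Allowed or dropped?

Allowed

Atomic conditions:
  part of established connection: no → false
  source on blocklist: yes → true
  destination zone = dmz: dmz == dmz is true
  payload size ≤ 37671 bytes: 17265 ≤ 37671 is true
  source port ≥ 20920: 51204 ≥ 20920 is true
  source is internal: no → false
  flow rate ≤ 41855 pps: 41545 ≤ 41855 is true
  source zone = corp: guest == corp is false
  destination port ≤ 32669: 20723 ≤ 32669 is true
  TLS handshake observed: no → false
  NOT destination is internal: yes → false
  protocol ∈ {TCP, UDP}: ICMP is not in the set → false
  destination is internal: yes → true
  source zone = guest: guest == guest is true
  source port = 29435: 51204 == 29435 is false
  flow rate ≤ 4146 pps: 41545 ≤ 4146 is false
  flow rate > 35785 pps: 41545 > 35785 is true
Combine:
[1.1] NOT false = true
[1.2] NOT true = false
[1] true OR false = true
[2.1] NOT true = false
[2] false OR true = true
[3] true OR false = true
[4] true OR false = true
[5] true OR false OR false = true
[6] false OR true = true
[7.1] NOT true = false
[7.2] NOT false = true
[7] false OR true OR false = true
[8] false OR true = true
[root] true AND true AND true AND true AND true AND true AND true AND true = true
Overall: true → allowed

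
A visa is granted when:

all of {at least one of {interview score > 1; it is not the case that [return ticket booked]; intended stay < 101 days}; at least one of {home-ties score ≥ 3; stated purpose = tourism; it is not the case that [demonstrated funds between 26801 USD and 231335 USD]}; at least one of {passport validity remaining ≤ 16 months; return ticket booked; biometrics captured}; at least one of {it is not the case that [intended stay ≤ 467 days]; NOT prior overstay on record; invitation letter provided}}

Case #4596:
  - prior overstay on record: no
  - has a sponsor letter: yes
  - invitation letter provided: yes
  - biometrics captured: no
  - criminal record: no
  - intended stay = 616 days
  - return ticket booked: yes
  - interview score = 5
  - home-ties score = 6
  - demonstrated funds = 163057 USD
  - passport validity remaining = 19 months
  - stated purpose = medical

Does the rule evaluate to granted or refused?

Atomic conditions:
  interview score > 1: 5 > 1 is true
  return ticket booked: yes → true
  intended stay < 101 days: 616 < 101 is false
  home-ties score ≥ 3: 6 ≥ 3 is true
  stated purpose = tourism: medical == tourism is false
  demonstrated funds between 26801 USD and 231335 USD: 163057 in [26801, 231335] is true
  passport validity remaining ≤ 16 months: 19 ≤ 16 is false
  biometrics captured: no → false
  intended stay ≤ 467 days: 616 ≤ 467 is false
  NOT prior overstay on record: no → true
  invitation letter provided: yes → true
Combine:
[1.2] NOT true = false
[1] true OR false OR false = true
[2.3] NOT true = false
[2] true OR false OR false = true
[3] false OR true OR false = true
[4.1] NOT false = true
[4] true OR true OR true = true
[root] true AND true AND true AND true = true
Overall: true → granted

Granted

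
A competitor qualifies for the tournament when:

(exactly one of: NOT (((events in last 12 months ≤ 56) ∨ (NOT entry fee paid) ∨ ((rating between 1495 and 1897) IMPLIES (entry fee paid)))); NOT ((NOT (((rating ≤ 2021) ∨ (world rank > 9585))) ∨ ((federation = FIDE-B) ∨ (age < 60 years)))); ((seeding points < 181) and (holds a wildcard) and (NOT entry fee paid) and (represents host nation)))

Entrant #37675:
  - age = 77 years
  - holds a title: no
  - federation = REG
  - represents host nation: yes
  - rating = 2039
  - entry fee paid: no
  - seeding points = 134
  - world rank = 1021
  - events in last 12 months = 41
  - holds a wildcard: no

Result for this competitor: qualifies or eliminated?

Eliminated

Atomic conditions:
  events in last 12 months ≤ 56: 41 ≤ 56 is true
  NOT entry fee paid: no → true
  rating between 1495 and 1897: 2039 in [1495, 1897] is false
  entry fee paid: no → false
  rating ≤ 2021: 2039 ≤ 2021 is false
  world rank > 9585: 1021 > 9585 is false
  federation = FIDE-B: REG == FIDE-B is false
  age < 60 years: 77 < 60 is false
  seeding points < 181: 134 < 181 is true
  holds a wildcard: no → false
  represents host nation: yes → true
Combine:
[1.1.3] false → false (antecedent false ⇒ implication holds) = true
[1.1] true OR true OR true = true
[1] NOT true = false
[2.1.1.1] false OR false = false
[2.1.1] NOT false = true
[2.1.2] false OR false = false
[2.1] true OR false = true
[2] NOT true = false
[3] true AND false AND true AND true = false
[root] exactly-one(false, false, false) = false
Overall: false → eliminated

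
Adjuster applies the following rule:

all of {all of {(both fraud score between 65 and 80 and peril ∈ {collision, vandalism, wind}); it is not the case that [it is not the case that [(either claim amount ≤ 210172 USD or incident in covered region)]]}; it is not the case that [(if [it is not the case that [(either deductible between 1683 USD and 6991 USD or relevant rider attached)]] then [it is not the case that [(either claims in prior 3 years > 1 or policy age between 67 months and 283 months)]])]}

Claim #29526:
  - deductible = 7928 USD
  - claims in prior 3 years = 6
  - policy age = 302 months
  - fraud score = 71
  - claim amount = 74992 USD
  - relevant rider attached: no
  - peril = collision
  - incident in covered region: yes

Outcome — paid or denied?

Paid

Atomic conditions:
  fraud score between 65 and 80: 71 in [65, 80] is true
  peril ∈ {collision, vandalism, wind}: collision is in the set → true
  claim amount ≤ 210172 USD: 74992 ≤ 210172 is true
  incident in covered region: yes → true
  deductible between 1683 USD and 6991 USD: 7928 in [1683, 6991] is false
  relevant rider attached: no → false
  claims in prior 3 years > 1: 6 > 1 is true
  policy age between 67 months and 283 months: 302 in [67, 283] is false
Combine:
[1.1] true AND true = true
[1.2.1.1] true OR true = true
[1.2.1] NOT true = false
[1.2] NOT false = true
[1] true AND true = true
[2.1.1.1] false OR false = false
[2.1.1] NOT false = true
[2.1.2.1] true OR false = true
[2.1.2] NOT true = false
[2.1] true → false = false
[2] NOT false = true
[root] true AND true = true
Overall: true → paid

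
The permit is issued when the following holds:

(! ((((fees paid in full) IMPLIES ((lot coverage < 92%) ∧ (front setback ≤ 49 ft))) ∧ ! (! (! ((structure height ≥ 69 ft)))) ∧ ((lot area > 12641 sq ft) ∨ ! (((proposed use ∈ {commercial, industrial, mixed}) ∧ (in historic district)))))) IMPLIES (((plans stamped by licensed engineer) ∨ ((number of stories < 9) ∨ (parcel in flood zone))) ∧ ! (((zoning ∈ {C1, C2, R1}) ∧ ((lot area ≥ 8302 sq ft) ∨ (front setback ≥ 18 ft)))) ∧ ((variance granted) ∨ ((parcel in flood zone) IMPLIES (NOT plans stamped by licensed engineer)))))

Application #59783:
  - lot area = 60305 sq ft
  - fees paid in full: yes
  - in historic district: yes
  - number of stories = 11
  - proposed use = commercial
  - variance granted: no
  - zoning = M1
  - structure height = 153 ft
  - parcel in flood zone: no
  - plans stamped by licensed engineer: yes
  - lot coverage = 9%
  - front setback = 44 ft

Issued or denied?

Atomic conditions:
  fees paid in full: yes → true
  lot coverage < 92%: 9 < 92 is true
  front setback ≤ 49 ft: 44 ≤ 49 is true
  structure height ≥ 69 ft: 153 ≥ 69 is true
  lot area > 12641 sq ft: 60305 > 12641 is true
  proposed use ∈ {commercial, industrial, mixed}: commercial is in the set → true
  in historic district: yes → true
  plans stamped by licensed engineer: yes → true
  number of stories < 9: 11 < 9 is false
  parcel in flood zone: no → false
  zoning ∈ {C1, C2, R1}: M1 is not in the set → false
  lot area ≥ 8302 sq ft: 60305 ≥ 8302 is true
  front setback ≥ 18 ft: 44 ≥ 18 is true
  variance granted: no → false
  NOT plans stamped by licensed engineer: yes → false
Combine:
[1.1.1.2] true AND true = true
[1.1.1] true → true = true
[1.1.2.1.1] NOT true = false
[1.1.2.1] NOT false = true
[1.1.2] NOT true = false
[1.1.3.2.1] true AND true = true
[1.1.3.2] NOT true = false
[1.1.3] true OR false = true
[1.1] true AND false AND true = false
[1] NOT false = true
[2.1.2] false OR false = false
[2.1] true OR false = true
[2.2.1.2] true OR true = true
[2.2.1] false AND true = false
[2.2] NOT false = true
[2.3.2] false → false (antecedent false ⇒ implication holds) = true
[2.3] false OR true = true
[2] true AND true AND true = true
[root] true → true = true
Overall: true → issued

Issued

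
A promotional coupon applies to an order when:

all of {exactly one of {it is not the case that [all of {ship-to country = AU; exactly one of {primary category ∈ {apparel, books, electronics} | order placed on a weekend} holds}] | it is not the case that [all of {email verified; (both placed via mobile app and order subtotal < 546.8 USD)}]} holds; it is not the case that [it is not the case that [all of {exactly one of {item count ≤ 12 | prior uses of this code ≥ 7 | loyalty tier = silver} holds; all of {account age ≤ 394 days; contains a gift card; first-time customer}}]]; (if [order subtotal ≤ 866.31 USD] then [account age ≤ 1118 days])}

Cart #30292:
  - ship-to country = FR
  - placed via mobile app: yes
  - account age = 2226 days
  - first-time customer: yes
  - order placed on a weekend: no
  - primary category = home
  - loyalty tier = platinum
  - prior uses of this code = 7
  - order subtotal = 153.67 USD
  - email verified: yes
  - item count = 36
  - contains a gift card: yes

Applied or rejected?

Rejected

Atomic conditions:
  ship-to country = AU: FR == AU is false
  primary category ∈ {apparel, books, electronics}: home is not in the set → false
  order placed on a weekend: no → false
  email verified: yes → true
  placed via mobile app: yes → true
  order subtotal < 546.8 USD: 153.67 < 546.8 is true
  item count ≤ 12: 36 ≤ 12 is false
  prior uses of this code ≥ 7: 7 ≥ 7 is true
  loyalty tier = silver: platinum == silver is false
  account age ≤ 394 days: 2226 ≤ 394 is false
  contains a gift card: yes → true
  first-time customer: yes → true
  order subtotal ≤ 866.31 USD: 153.67 ≤ 866.31 is true
  account age ≤ 1118 days: 2226 ≤ 1118 is false
Combine:
[1.1.1.2] exactly-one(false, false) = false
[1.1.1] false AND false = false
[1.1] NOT false = true
[1.2.1.2] true AND true = true
[1.2.1] true AND true = true
[1.2] NOT true = false
[1] exactly-one(true, false) = true
[2.1.1.1] exactly-one(false, true, false) = true
[2.1.1.2] false AND true AND true = false
[2.1.1] true AND false = false
[2.1] NOT false = true
[2] NOT true = false
[3] true → false = false
[root] true AND false AND false = false
Overall: false → rejected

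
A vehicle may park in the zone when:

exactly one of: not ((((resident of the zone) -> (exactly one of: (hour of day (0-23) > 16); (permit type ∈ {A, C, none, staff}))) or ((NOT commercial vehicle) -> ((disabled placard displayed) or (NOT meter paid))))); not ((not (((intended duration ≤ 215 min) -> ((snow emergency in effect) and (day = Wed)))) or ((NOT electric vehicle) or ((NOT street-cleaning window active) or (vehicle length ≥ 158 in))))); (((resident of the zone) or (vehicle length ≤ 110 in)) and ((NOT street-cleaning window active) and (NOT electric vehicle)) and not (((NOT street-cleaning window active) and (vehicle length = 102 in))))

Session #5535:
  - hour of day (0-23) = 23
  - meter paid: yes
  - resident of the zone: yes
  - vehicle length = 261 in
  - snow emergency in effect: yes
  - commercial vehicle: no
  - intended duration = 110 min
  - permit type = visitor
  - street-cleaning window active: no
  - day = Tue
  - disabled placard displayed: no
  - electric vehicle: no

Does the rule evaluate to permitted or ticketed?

Permitted

Atomic conditions:
  resident of the zone: yes → true
  hour of day (0-23) > 16: 23 > 16 is true
  permit type ∈ {A, C, none, staff}: visitor is not in the set → false
  NOT commercial vehicle: no → true
  disabled placard displayed: no → false
  NOT meter paid: yes → false
  intended duration ≤ 215 min: 110 ≤ 215 is true
  snow emergency in effect: yes → true
  day = Wed: Tue == Wed is false
  NOT electric vehicle: no → true
  NOT street-cleaning window active: no → true
  vehicle length ≥ 158 in: 261 ≥ 158 is true
  vehicle length ≤ 110 in: 261 ≤ 110 is false
  vehicle length = 102 in: 261 == 102 is false
Combine:
[1.1.1.2] exactly-one(true, false) = true
[1.1.1] true → true = true
[1.1.2.2] false OR false = false
[1.1.2] true → false = false
[1.1] true OR false = true
[1] NOT true = false
[2.1.1.1.2] true AND false = false
[2.1.1.1] true → false = false
[2.1.1] NOT false = true
[2.1.2.2] true OR true = true
[2.1.2] true OR true = true
[2.1] true OR true = true
[2] NOT true = false
[3.1] true OR false = true
[3.2] true AND true = true
[3.3.1] true AND false = false
[3.3] NOT false = true
[3] true AND true AND true = true
[root] exactly-one(false, false, true) = true
Overall: true → permitted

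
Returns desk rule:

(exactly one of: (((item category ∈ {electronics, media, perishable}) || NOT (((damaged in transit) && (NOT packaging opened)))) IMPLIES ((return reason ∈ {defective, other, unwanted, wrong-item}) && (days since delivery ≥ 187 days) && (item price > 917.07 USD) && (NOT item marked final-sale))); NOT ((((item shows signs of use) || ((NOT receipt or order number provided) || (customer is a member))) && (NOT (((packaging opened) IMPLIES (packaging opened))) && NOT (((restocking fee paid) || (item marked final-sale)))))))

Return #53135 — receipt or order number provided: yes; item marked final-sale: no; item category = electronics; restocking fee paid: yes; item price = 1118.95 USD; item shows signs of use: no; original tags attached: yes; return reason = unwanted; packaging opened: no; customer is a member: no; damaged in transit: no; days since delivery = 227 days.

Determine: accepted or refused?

Refused

Atomic conditions:
  item category ∈ {electronics, media, perishable}: electronics is in the set → true
  damaged in transit: no → false
  NOT packaging opened: no → true
  return reason ∈ {defective, other, unwanted, wrong-item}: unwanted is in the set → true
  days since delivery ≥ 187 days: 227 ≥ 187 is true
  item price > 917.07 USD: 1118.95 > 917.07 is true
  NOT item marked final-sale: no → true
  item shows signs of use: no → false
  NOT receipt or order number provided: yes → false
  customer is a member: no → false
  packaging opened: no → false
  restocking fee paid: yes → true
  item marked final-sale: no → false
Combine:
[1.1.2.1] false AND true = false
[1.1.2] NOT false = true
[1.1] true OR true = true
[1.2] true AND true AND true AND true = true
[1] true → true = true
[2.1.1.2] false OR false = false
[2.1.1] false OR false = false
[2.1.2.1.1] false → false (antecedent false ⇒ implication holds) = true
[2.1.2.1] NOT true = false
[2.1.2.2.1] true OR false = true
[2.1.2.2] NOT true = false
[2.1.2] false AND false = false
[2.1] false AND false = false
[2] NOT false = true
[root] exactly-one(true, true) = false
Overall: false → refused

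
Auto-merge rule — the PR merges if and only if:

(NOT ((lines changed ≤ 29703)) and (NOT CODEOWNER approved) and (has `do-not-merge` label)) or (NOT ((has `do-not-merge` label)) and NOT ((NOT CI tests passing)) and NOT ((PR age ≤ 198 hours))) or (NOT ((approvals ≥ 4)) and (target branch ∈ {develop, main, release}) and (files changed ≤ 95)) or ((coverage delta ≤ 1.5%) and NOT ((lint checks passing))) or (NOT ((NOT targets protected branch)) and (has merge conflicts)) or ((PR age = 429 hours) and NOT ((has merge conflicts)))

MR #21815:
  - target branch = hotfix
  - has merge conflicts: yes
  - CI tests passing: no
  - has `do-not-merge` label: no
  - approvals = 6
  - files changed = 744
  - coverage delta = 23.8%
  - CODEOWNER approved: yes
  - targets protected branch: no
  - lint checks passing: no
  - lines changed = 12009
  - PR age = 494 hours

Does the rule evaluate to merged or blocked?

Atomic conditions:
  lines changed ≤ 29703: 12009 ≤ 29703 is true
  NOT CODEOWNER approved: yes → false
  has `do-not-merge` label: no → false
  NOT CI tests passing: no → true
  PR age ≤ 198 hours: 494 ≤ 198 is false
  approvals ≥ 4: 6 ≥ 4 is true
  target branch ∈ {develop, main, release}: hotfix is not in the set → false
  files changed ≤ 95: 744 ≤ 95 is false
  coverage delta ≤ 1.5%: 23.8 ≤ 1.5 is false
  lint checks passing: no → false
  NOT targets protected branch: no → true
  has merge conflicts: yes → true
  PR age = 429 hours: 494 == 429 is false
Combine:
[1.1] NOT true = false
[1] false AND false AND false = false
[2.1] NOT false = true
[2.2] NOT true = false
[2.3] NOT false = true
[2] true AND false AND true = false
[3.1] NOT true = false
[3] false AND false AND false = false
[4.2] NOT false = true
[4] false AND true = false
[5.1] NOT true = false
[5] false AND true = false
[6.2] NOT true = false
[6] false AND false = false
[root] false OR false OR false OR false OR false OR false = false
Overall: false → blocked

Blocked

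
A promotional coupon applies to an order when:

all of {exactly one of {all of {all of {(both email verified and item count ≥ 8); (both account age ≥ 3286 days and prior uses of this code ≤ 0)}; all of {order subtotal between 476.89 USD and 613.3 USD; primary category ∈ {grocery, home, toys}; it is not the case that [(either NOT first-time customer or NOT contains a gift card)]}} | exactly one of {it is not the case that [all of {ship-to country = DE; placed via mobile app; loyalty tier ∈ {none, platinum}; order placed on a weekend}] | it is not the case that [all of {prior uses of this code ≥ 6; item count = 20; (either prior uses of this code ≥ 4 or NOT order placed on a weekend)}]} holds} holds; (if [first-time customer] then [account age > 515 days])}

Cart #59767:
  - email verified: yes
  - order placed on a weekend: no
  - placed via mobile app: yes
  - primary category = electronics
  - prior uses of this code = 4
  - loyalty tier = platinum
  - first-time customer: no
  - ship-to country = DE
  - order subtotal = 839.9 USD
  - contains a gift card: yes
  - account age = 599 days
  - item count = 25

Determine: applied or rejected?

Atomic conditions:
  email verified: yes → true
  item count ≥ 8: 25 ≥ 8 is true
  account age ≥ 3286 days: 599 ≥ 3286 is false
  prior uses of this code ≤ 0: 4 ≤ 0 is false
  order subtotal between 476.89 USD and 613.3 USD: 839.9 in [476.89, 613.3] is false
  primary category ∈ {grocery, home, toys}: electronics is not in the set → false
  NOT first-time customer: no → true
  NOT contains a gift card: yes → false
  ship-to country = DE: DE == DE is true
  placed via mobile app: yes → true
  loyalty tier ∈ {none, platinum}: platinum is in the set → true
  order placed on a weekend: no → false
  prior uses of this code ≥ 6: 4 ≥ 6 is false
  item count = 20: 25 == 20 is false
  prior uses of this code ≥ 4: 4 ≥ 4 is true
  NOT order placed on a weekend: no → true
  first-time customer: no → false
  account age > 515 days: 599 > 515 is true
Combine:
[1.1.1.1] true AND true = true
[1.1.1.2] false AND false = false
[1.1.1] true AND false = false
[1.1.2.3.1] true OR false = true
[1.1.2.3] NOT true = false
[1.1.2] false AND false AND false = false
[1.1] false AND false = false
[1.2.1.1] true AND true AND true AND false = false
[1.2.1] NOT false = true
[1.2.2.1.3] true OR true = true
[1.2.2.1] false AND false AND true = false
[1.2.2] NOT false = true
[1.2] exactly-one(true, true) = false
[1] exactly-one(false, false) = false
[2] false → true (antecedent false ⇒ implication holds) = true
[root] false AND true = false
Overall: false → rejected

Rejected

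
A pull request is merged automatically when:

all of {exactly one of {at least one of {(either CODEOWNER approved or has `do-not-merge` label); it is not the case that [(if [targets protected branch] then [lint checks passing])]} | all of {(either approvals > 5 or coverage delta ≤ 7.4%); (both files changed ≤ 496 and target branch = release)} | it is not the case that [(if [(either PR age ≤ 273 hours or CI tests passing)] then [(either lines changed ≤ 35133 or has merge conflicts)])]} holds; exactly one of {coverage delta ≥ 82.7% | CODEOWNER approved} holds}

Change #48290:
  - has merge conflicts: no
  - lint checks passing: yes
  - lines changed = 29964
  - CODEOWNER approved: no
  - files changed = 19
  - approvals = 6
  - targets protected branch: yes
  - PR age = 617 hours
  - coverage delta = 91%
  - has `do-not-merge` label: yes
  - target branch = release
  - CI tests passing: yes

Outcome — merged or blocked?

Blocked

Atomic conditions:
  CODEOWNER approved: no → false
  has `do-not-merge` label: yes → true
  targets protected branch: yes → true
  lint checks passing: yes → true
  approvals > 5: 6 > 5 is true
  coverage delta ≤ 7.4%: 91 ≤ 7.4 is false
  files changed ≤ 496: 19 ≤ 496 is true
  target branch = release: release == release is true
  PR age ≤ 273 hours: 617 ≤ 273 is false
  CI tests passing: yes → true
  lines changed ≤ 35133: 29964 ≤ 35133 is true
  has merge conflicts: no → false
  coverage delta ≥ 82.7%: 91 ≥ 82.7 is true
Combine:
[1.1.1] false OR true = true
[1.1.2.1] true → true = true
[1.1.2] NOT true = false
[1.1] true OR false = true
[1.2.1] true OR false = true
[1.2.2] true AND true = true
[1.2] true AND true = true
[1.3.1.1] false OR true = true
[1.3.1.2] true OR false = true
[1.3.1] true → true = true
[1.3] NOT true = false
[1] exactly-one(true, true, false) = false
[2] exactly-one(true, false) = true
[root] false AND true = false
Overall: false → blocked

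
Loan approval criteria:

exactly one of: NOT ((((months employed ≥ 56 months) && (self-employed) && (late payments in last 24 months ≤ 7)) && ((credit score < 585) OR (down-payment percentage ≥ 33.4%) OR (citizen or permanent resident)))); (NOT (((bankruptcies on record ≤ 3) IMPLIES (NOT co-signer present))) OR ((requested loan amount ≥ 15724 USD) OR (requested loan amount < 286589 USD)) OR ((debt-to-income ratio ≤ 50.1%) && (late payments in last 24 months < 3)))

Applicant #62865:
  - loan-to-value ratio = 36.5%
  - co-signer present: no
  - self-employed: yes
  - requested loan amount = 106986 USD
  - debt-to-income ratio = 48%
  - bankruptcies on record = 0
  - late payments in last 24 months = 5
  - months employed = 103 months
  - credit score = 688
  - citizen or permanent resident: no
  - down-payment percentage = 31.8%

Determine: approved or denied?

Denied

Atomic conditions:
  months employed ≥ 56 months: 103 ≥ 56 is true
  self-employed: yes → true
  late payments in last 24 months ≤ 7: 5 ≤ 7 is true
  credit score < 585: 688 < 585 is false
  down-payment percentage ≥ 33.4%: 31.8 ≥ 33.4 is false
  citizen or permanent resident: no → false
  bankruptcies on record ≤ 3: 0 ≤ 3 is true
  NOT co-signer present: no → true
  requested loan amount ≥ 15724 USD: 106986 ≥ 15724 is true
  requested loan amount < 286589 USD: 106986 < 286589 is true
  debt-to-income ratio ≤ 50.1%: 48 ≤ 50.1 is true
  late payments in last 24 months < 3: 5 < 3 is false
Combine:
[1.1.1] true AND true AND true = true
[1.1.2] false OR false OR false = false
[1.1] true AND false = false
[1] NOT false = true
[2.1.1] true → true = true
[2.1] NOT true = false
[2.2] true OR true = true
[2.3] true AND false = false
[2] false OR true OR false = true
[root] exactly-one(true, true) = false
Overall: false → denied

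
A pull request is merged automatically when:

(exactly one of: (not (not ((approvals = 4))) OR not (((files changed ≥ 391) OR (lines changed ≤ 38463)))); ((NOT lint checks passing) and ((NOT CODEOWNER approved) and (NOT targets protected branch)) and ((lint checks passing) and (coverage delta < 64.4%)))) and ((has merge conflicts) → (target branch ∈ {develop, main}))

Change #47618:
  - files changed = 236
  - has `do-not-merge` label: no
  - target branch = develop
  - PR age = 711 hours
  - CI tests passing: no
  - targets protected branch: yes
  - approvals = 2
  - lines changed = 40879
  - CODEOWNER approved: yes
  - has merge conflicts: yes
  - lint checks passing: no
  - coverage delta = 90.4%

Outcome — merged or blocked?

Atomic conditions:
  approvals = 4: 2 == 4 is false
  files changed ≥ 391: 236 ≥ 391 is false
  lines changed ≤ 38463: 40879 ≤ 38463 is false
  NOT lint checks passing: no → true
  NOT CODEOWNER approved: yes → false
  NOT targets protected branch: yes → false
  lint checks passing: no → false
  coverage delta < 64.4%: 90.4 < 64.4 is false
  has merge conflicts: yes → true
  target branch ∈ {develop, main}: develop is in the set → true
Combine:
[1.1.1.1] NOT false = true
[1.1.1] NOT true = false
[1.1.2.1] false OR false = false
[1.1.2] NOT false = true
[1.1] false OR true = true
[1.2.2] false AND false = false
[1.2.3] false AND false = false
[1.2] true AND false AND false = false
[1] exactly-one(true, false) = true
[2] true → true = true
[root] true AND true = true
Overall: true → merged

Merged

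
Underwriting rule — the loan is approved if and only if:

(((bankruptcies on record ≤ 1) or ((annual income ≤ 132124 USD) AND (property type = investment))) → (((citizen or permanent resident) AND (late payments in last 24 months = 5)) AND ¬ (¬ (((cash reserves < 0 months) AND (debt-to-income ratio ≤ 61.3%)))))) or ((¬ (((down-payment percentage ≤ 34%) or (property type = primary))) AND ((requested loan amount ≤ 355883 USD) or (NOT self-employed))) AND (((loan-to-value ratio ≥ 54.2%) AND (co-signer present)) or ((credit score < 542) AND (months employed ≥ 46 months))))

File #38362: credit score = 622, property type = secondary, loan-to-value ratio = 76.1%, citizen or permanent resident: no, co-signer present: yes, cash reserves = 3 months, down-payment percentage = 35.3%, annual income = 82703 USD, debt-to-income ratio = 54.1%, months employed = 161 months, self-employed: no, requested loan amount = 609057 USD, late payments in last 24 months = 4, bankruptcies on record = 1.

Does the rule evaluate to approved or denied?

Atomic conditions:
  bankruptcies on record ≤ 1: 1 ≤ 1 is true
  annual income ≤ 132124 USD: 82703 ≤ 132124 is true
  property type = investment: secondary == investment is false
  citizen or permanent resident: no → false
  late payments in last 24 months = 5: 4 == 5 is false
  cash reserves < 0 months: 3 < 0 is false
  debt-to-income ratio ≤ 61.3%: 54.1 ≤ 61.3 is true
  down-payment percentage ≤ 34%: 35.3 ≤ 34 is false
  property type = primary: secondary == primary is false
  requested loan amount ≤ 355883 USD: 609057 ≤ 355883 is false
  NOT self-employed: no → true
  loan-to-value ratio ≥ 54.2%: 76.1 ≥ 54.2 is true
  co-signer present: yes → true
  credit score < 542: 622 < 542 is false
  months employed ≥ 46 months: 161 ≥ 46 is true
Combine:
[1.1.2] true AND false = false
[1.1] true OR false = true
[1.2.1] false AND false = false
[1.2.2.1.1] false AND true = false
[1.2.2.1] NOT false = true
[1.2.2] NOT true = false
[1.2] false AND false = false
[1] true → false = false
[2.1.1.1] false OR false = false
[2.1.1] NOT false = true
[2.1.2] false OR true = true
[2.1] true AND true = true
[2.2.1] true AND true = true
[2.2.2] false AND true = false
[2.2] true OR false = true
[2] true AND true = true
[root] false OR true = true
Overall: true → approved

Approved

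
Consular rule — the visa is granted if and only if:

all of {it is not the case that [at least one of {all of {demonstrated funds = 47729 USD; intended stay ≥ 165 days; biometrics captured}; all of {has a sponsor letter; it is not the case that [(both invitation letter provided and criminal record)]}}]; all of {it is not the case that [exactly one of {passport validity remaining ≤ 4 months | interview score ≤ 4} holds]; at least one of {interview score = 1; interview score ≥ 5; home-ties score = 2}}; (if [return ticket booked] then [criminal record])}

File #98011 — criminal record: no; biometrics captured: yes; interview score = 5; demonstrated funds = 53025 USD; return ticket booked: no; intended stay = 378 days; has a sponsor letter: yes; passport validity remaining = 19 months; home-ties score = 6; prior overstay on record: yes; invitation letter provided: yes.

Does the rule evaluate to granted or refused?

Refused

Atomic conditions:
  demonstrated funds = 47729 USD: 53025 == 47729 is false
  intended stay ≥ 165 days: 378 ≥ 165 is true
  biometrics captured: yes → true
  has a sponsor letter: yes → true
  invitation letter provided: yes → true
  criminal record: no → false
  passport validity remaining ≤ 4 months: 19 ≤ 4 is false
  interview score ≤ 4: 5 ≤ 4 is false
  interview score = 1: 5 == 1 is false
  interview score ≥ 5: 5 ≥ 5 is true
  home-ties score = 2: 6 == 2 is false
  return ticket booked: no → false
Combine:
[1.1.1] false AND true AND true = false
[1.1.2.2.1] true AND false = false
[1.1.2.2] NOT false = true
[1.1.2] true AND true = true
[1.1] false OR true = true
[1] NOT true = false
[2.1.1] exactly-one(false, false) = false
[2.1] NOT false = true
[2.2] false OR true OR false = true
[2] true AND true = true
[3] false → false (antecedent false ⇒ implication holds) = true
[root] false AND true AND true = false
Overall: false → refused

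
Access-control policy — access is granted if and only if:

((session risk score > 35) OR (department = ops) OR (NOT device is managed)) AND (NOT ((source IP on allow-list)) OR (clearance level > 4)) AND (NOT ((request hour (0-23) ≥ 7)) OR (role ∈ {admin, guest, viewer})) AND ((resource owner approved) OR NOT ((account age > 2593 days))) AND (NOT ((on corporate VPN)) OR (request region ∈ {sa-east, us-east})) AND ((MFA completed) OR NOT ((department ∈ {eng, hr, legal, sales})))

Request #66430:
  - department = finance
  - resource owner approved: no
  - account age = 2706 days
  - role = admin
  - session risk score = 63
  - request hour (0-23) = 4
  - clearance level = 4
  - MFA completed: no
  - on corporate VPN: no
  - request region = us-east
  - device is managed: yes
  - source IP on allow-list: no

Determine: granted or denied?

Atomic conditions:
  session risk score > 35: 63 > 35 is true
  department = ops: finance == ops is false
  NOT device is managed: yes → false
  source IP on allow-list: no → false
  clearance level > 4: 4 > 4 is false
  request hour (0-23) ≥ 7: 4 ≥ 7 is false
  role ∈ {admin, guest, viewer}: admin is in the set → true
  resource owner approved: no → false
  account age > 2593 days: 2706 > 2593 is true
  on corporate VPN: no → false
  request region ∈ {sa-east, us-east}: us-east is in the set → true
  MFA completed: no → false
  department ∈ {eng, hr, legal, sales}: finance is not in the set → false
Combine:
[1] true OR false OR false = true
[2.1] NOT false = true
[2] true OR false = true
[3.1] NOT false = true
[3] true OR true = true
[4.2] NOT true = false
[4] false OR false = false
[5.1] NOT false = true
[5] true OR true = true
[6.2] NOT false = true
[6] false OR true = true
[root] true AND true AND true AND false AND true AND true = false
Overall: false → denied

Denied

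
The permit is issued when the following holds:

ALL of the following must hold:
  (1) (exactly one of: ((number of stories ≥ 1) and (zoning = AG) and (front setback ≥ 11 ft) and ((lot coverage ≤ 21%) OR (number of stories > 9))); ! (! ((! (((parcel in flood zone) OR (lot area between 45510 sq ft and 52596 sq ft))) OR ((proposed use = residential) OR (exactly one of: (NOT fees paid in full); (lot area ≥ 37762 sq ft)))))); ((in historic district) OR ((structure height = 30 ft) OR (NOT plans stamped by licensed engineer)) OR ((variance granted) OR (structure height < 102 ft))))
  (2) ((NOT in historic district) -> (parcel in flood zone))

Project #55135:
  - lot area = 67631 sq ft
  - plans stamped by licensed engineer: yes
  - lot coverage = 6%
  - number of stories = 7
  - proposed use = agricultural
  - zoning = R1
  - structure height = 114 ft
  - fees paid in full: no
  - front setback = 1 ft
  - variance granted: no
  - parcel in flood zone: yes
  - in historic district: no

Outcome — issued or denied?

Atomic conditions:
  number of stories ≥ 1: 7 ≥ 1 is true
  zoning = AG: R1 == AG is false
  front setback ≥ 11 ft: 1 ≥ 11 is false
  lot coverage ≤ 21%: 6 ≤ 21 is true
  number of stories > 9: 7 > 9 is false
  parcel in flood zone: yes → true
  lot area between 45510 sq ft and 52596 sq ft: 67631 in [45510, 52596] is false
  proposed use = residential: agricultural == residential is false
  NOT fees paid in full: no → true
  lot area ≥ 37762 sq ft: 67631 ≥ 37762 is true
  in historic district: no → false
  structure height = 30 ft: 114 == 30 is false
  NOT plans stamped by licensed engineer: yes → false
  variance granted: no → false
  structure height < 102 ft: 114 < 102 is false
  NOT in historic district: no → true
Combine:
[1.1.4] true OR false = true
[1.1] true AND false AND false AND true = false
[1.2.1.1.1.1] true OR false = true
[1.2.1.1.1] NOT true = false
[1.2.1.1.2.2] exactly-one(true, true) = false
[1.2.1.1.2] false OR false = false
[1.2.1.1] false OR false = false
[1.2.1] NOT false = true
[1.2] NOT true = false
[1.3.2] false OR false = false
[1.3.3] false OR false = false
[1.3] false OR false OR false = false
[1] exactly-one(false, false, false) = false
[2] true → true = true
[root] false AND true = false
Overall: false → denied

Denied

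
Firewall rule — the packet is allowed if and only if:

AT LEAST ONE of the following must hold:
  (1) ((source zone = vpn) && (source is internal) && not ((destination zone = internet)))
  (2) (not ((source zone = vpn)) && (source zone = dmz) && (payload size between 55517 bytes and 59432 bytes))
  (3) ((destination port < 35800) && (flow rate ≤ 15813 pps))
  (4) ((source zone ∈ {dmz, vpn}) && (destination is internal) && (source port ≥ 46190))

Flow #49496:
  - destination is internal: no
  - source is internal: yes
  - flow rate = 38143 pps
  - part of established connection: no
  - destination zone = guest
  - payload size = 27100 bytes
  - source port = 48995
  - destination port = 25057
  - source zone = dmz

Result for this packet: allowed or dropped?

Atomic conditions:
  source zone = vpn: dmz == vpn is false
  source is internal: yes → true
  destination zone = internet: guest == internet is false
  source zone = dmz: dmz == dmz is true
  payload size between 55517 bytes and 59432 bytes: 27100 in [55517, 59432] is false
  destination port < 35800: 25057 < 35800 is true
  flow rate ≤ 15813 pps: 38143 ≤ 15813 is false
  source zone ∈ {dmz, vpn}: dmz is in the set → true
  destination is internal: no → false
  source port ≥ 46190: 48995 ≥ 46190 is true
Combine:
[1.3] NOT false = true
[1] false AND true AND true = false
[2.1] NOT false = true
[2] true AND true AND false = false
[3] true AND false = false
[4] true AND false AND true = false
[root] false OR false OR false OR false = false
Overall: false → dropped

Dropped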